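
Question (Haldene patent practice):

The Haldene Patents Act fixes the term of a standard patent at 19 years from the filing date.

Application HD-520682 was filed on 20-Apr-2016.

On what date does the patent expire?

April 20, 2035

Filing date + 19 years → 20 April 2035.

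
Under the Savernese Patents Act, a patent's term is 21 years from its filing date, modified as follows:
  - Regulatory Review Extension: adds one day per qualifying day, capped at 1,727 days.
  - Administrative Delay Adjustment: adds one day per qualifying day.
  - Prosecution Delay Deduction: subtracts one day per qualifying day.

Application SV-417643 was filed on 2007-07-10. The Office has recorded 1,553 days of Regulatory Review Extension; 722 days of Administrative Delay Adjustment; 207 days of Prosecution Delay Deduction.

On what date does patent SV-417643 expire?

March 9, 2034

Base term: filing date + 21 years → 10 July 2028.
Regulatory Review Extension: 1553 days (within the 1727-day cap) → +1553 days → 10 October 2032.
Administrative Delay Adjustment: +722 days → 2 October 2034.
Prosecution Delay Deduction: −207 days → 9 March 2034.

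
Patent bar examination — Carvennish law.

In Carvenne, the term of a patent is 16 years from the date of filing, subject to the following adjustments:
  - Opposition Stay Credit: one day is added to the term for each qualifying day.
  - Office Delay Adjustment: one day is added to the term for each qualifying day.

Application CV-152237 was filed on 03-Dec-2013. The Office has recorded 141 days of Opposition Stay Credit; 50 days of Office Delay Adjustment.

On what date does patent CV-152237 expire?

Base term: filing date + 16 years → 3 December 2029.
Opposition Stay Credit: +141 days → 23 April 2030.
Office Delay Adjustment: +50 days → 12 June 2030.

June 12, 2030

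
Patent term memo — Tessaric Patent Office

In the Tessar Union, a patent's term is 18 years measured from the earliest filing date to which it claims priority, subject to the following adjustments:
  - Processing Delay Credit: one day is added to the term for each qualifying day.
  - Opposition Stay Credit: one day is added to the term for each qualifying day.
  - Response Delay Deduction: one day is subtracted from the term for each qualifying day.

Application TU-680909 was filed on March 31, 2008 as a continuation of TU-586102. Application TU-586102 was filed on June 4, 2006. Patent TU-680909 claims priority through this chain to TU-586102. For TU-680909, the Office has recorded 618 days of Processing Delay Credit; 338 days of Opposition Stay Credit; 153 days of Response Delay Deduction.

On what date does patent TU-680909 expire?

Earliest priority filing: 4 June 2006.
Base term: 4 June 2006 + 18 years → 4 June 2024.
Processing Delay Credit: +618 days → 12 February 2026.
Opposition Stay Credit: +338 days → 16 January 2027.
Response Delay Deduction: −153 days → 16 August 2026.

2026-08-16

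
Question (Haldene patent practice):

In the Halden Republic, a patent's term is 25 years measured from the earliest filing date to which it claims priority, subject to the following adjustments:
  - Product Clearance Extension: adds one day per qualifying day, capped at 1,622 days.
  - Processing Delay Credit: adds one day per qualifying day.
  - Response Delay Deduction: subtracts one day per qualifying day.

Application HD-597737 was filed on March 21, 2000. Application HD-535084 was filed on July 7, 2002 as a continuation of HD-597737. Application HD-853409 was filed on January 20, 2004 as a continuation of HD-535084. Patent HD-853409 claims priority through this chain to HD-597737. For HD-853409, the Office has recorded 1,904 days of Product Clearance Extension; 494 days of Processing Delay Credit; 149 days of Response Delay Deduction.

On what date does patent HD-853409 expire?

Earliest priority filing: 21 March 2000.
Base term: 21 March 2000 + 25 years → 21 March 2025.
Product Clearance Extension: 1904 days claimed exceeds the 1622-day cap, so +1622 days → 29 August 2029.
Processing Delay Credit: +494 days → 5 January 2031.
Response Delay Deduction: −149 days → 9 August 2030.

August 9, 2030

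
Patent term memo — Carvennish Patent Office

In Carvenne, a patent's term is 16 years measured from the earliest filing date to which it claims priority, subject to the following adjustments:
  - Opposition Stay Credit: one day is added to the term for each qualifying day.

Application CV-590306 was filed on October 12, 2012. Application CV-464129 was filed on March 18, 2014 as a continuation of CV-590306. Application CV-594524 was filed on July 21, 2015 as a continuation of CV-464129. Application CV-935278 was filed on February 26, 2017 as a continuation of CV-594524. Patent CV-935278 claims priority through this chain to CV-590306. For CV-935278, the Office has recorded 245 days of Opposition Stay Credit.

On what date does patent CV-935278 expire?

June 14, 2029

Earliest priority filing: 12 October 2012.
Base term: 12 October 2012 + 16 years → 12 October 2028.
Opposition Stay Credit: +245 days → 14 June 2029.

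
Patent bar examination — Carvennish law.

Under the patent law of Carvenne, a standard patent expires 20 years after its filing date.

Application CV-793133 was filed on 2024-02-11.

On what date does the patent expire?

Filing date + 20 years → 11 February 2044.

February 11, 2044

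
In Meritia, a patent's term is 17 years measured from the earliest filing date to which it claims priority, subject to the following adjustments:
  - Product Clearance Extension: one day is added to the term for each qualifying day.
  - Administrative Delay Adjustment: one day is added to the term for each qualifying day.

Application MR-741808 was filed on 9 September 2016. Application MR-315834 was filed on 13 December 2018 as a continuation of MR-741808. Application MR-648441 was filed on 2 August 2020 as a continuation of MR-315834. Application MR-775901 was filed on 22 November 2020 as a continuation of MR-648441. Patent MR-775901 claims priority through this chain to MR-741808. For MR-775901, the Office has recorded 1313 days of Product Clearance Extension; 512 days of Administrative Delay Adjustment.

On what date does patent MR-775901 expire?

September 8, 2038

Earliest priority filing: 9 September 2016.
Base term: 9 September 2016 + 17 years → 9 September 2033.
Product Clearance Extension: +1313 days → 14 April 2037.
Administrative Delay Adjustment: +512 days → 8 September 2038.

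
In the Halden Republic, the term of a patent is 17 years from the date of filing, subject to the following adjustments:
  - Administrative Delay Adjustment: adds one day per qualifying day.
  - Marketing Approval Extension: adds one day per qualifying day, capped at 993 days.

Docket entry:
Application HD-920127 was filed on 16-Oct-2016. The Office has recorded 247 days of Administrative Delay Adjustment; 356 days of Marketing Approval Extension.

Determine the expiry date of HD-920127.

Base term: filing date + 17 years → 16 October 2033.
Administrative Delay Adjustment: +247 days → 20 June 2034.
Marketing Approval Extension: 356 days (within the 993-day cap) → +356 days → 11 June 2035.

June 11, 2035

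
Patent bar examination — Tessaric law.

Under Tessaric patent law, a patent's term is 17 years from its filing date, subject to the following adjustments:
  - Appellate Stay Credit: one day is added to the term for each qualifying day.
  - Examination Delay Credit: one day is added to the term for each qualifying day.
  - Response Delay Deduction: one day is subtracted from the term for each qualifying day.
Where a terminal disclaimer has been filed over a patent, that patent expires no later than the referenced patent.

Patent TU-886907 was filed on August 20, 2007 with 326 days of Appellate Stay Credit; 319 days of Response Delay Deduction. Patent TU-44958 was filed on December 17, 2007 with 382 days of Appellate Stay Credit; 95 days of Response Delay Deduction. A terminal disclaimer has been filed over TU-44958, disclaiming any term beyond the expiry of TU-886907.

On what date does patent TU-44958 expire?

August 27, 2024

Natural term of TU-44958:
  Base: filing + 17 years → 17 December 2024.
  Appellate Stay Credit: +382 days → 3 January 2026.
  Response Delay Deduction: −95 days → 30 September 2025.
Expiry of referenced patent TU-886907:
  Base: filing + 17 years → 20 August 2024.
  Appellate Stay Credit: +326 days → 12 July 2025.
  Response Delay Deduction: −319 days → 27 August 2024.
Terminal disclaimer: TU-44958 expires on the earlier of 30 September 2025 and 27 August 2024.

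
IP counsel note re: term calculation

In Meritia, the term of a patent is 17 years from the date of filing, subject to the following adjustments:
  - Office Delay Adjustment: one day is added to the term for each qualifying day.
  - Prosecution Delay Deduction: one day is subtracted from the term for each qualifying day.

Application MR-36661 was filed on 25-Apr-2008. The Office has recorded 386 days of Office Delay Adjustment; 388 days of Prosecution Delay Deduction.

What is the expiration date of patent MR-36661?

2025-04-23

Base term: filing date + 17 years → 25 April 2025.
Office Delay Adjustment: +386 days → 16 May 2026.
Prosecution Delay Deduction: −388 days → 23 April 2025.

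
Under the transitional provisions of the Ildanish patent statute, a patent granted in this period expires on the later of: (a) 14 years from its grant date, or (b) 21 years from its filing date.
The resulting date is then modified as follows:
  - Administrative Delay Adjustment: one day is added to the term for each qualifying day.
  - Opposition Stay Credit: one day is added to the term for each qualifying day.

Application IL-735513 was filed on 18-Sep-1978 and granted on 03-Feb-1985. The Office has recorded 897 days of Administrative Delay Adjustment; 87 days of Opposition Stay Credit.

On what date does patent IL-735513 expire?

(a) grant + 14 years → 3 February 1999.
(b) filing + 21 years → 18 September 1999.
Later of the two: 18 September 1999.
Administrative Delay Adjustment: +897 days → 3 March 2002.
Opposition Stay Credit: +87 days → 29 May 2002.

May 29, 2002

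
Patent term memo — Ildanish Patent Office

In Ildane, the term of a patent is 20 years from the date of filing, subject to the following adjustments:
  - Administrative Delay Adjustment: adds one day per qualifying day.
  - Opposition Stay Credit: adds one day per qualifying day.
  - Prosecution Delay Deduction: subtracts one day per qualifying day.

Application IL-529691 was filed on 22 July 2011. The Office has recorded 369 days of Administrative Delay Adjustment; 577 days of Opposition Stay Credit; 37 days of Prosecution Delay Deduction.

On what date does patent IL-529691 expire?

2034-01-16

Base term: filing date + 20 years → 22 July 2031.
Administrative Delay Adjustment: +369 days → 25 July 2032.
Opposition Stay Credit: +577 days → 22 February 2034.
Prosecution Delay Deduction: −37 days → 16 January 2034.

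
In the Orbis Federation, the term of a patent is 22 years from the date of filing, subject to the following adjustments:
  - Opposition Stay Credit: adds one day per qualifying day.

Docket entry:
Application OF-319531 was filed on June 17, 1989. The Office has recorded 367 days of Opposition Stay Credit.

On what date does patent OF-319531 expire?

June 18, 2012

Base term: filing date + 22 years → 17 June 2011.
Opposition Stay Credit: +367 days → 18 June 2012.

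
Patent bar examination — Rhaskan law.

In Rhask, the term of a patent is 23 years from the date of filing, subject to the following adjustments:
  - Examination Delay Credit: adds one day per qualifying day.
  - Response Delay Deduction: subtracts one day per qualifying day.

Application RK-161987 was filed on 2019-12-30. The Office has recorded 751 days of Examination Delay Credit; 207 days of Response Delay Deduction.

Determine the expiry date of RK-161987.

Base term: filing date + 23 years → 30 December 2042.
Examination Delay Credit: +751 days → 19 January 2045.
Response Delay Deduction: −207 days → 26 June 2044.

2044-06-26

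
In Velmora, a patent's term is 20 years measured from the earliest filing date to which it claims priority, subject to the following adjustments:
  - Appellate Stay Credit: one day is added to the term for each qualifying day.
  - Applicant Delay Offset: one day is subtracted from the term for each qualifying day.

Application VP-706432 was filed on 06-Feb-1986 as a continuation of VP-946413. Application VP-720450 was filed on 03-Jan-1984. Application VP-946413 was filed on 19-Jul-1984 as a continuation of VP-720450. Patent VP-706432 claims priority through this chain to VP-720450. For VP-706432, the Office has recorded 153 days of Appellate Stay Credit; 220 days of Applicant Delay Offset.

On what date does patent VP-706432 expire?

October 28, 2003

Earliest priority filing: 3 January 1984.
Base term: 3 January 1984 + 20 years → 3 January 2004.
Appellate Stay Credit: +153 days → 4 June 2004.
Applicant Delay Offset: −220 days → 28 October 2003.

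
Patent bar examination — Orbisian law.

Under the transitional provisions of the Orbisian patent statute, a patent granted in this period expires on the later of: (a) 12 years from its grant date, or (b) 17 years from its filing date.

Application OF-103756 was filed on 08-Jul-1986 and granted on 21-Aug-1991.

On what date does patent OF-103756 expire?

(a) grant + 12 years → 21 August 2003.
(b) filing + 17 years → 8 July 2003.
Later of the two: 21 August 2003.

August 21, 2003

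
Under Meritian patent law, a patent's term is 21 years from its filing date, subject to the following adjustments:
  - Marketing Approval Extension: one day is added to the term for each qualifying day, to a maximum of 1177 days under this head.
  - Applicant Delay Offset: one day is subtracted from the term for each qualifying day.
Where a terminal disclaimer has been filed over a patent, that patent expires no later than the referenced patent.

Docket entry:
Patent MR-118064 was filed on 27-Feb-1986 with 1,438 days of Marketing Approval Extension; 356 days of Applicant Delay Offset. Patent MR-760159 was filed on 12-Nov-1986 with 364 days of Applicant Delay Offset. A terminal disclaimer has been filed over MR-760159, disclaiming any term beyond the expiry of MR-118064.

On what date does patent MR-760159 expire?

2006-11-13

Natural term of MR-760159:
  Base: filing + 21 years → 12 November 2007.
  Applicant Delay Offset: −364 days → 13 November 2006.
Expiry of referenced patent MR-118064:
  Base: filing + 21 years → 27 February 2007.
  Marketing Approval Extension: 1438 days claimed exceeds the 1177-day cap, so +1177 days → 19 May 2010.
  Applicant Delay Offset: −356 days → 28 May 2009.
Terminal disclaimer: MR-760159 expires on the earlier of 13 November 2006 and 28 May 2009.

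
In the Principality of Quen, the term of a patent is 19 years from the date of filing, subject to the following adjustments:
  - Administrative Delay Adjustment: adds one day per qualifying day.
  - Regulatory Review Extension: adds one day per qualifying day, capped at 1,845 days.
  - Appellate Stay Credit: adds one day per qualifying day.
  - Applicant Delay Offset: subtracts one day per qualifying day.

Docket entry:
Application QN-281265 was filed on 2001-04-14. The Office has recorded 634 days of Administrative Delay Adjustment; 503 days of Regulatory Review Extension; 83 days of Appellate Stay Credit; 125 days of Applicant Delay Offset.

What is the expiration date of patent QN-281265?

Base term: filing date + 19 years → 14 April 2020.
Administrative Delay Adjustment: +634 days → 8 January 2022.
Regulatory Review Extension: 503 days (within the 1845-day cap) → +503 days → 26 May 2023.
Appellate Stay Credit: +83 days → 17 August 2023.
Applicant Delay Offset: −125 days → 14 April 2023.

2023-04-14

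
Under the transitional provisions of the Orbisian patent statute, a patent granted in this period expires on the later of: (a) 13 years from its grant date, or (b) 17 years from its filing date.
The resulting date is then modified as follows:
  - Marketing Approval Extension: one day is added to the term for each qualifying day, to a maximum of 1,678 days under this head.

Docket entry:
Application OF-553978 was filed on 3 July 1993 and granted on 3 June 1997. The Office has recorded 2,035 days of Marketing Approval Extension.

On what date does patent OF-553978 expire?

(a) grant + 13 years → 3 June 2010.
(b) filing + 17 years → 3 July 2010.
Later of the two: 3 July 2010.
Marketing Approval Extension: 2035 days claimed exceeds the 1678-day cap, so +1678 days → 5 February 2015.

February 5, 2015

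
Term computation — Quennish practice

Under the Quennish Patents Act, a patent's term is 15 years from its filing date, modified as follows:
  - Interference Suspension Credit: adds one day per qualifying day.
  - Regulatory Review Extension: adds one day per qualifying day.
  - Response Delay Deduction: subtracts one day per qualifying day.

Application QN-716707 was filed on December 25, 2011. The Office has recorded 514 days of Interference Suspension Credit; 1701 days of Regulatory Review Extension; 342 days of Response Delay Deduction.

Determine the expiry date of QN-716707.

Base term: filing date + 15 years → 25 December 2026.
Interference Suspension Credit: +514 days → 22 May 2028.
Regulatory Review Extension: +1701 days → 17 January 2033.
Response Delay Deduction: −342 days → 10 February 2032.

2032-02-10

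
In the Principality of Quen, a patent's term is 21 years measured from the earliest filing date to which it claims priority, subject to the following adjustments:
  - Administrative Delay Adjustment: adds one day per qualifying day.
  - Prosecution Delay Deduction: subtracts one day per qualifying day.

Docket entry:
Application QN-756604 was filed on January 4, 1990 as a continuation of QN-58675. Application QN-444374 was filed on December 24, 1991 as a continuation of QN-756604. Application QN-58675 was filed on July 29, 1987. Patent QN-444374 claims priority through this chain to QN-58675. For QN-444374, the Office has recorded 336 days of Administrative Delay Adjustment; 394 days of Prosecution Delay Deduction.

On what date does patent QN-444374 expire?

Earliest priority filing: 29 July 1987.
Base term: 29 July 1987 + 21 years → 29 July 2008.
Administrative Delay Adjustment: +336 days → 30 June 2009.
Prosecution Delay Deduction: −394 days → 1 June 2008.

June 1, 2008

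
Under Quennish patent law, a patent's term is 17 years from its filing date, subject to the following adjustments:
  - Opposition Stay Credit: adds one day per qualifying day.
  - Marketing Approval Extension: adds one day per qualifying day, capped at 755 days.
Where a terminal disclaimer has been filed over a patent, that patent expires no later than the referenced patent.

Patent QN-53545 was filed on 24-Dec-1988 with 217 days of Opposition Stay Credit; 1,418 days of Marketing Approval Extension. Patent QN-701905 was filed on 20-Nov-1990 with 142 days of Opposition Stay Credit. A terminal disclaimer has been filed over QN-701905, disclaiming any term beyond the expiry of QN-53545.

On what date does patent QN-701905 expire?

2008-04-10

Natural term of QN-701905:
  Base: filing + 17 years → 20 November 2007.
  Opposition Stay Credit: +142 days → 10 April 2008.
Expiry of referenced patent QN-53545:
  Base: filing + 17 years → 24 December 2005.
  Opposition Stay Credit: +217 days → 29 July 2006.
  Marketing Approval Extension: 1418 days claimed exceeds the 755-day cap, so +755 days → 22 August 2008.
Terminal disclaimer: QN-701905 expires on the earlier of 10 April 2008 and 22 August 2008.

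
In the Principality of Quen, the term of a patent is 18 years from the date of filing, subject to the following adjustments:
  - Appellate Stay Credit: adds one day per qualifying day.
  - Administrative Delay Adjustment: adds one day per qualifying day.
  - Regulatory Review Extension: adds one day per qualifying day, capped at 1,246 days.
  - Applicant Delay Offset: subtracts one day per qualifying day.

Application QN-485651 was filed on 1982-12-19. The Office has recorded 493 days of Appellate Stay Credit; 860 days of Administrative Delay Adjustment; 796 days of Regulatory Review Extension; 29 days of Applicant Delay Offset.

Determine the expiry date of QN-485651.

October 9, 2006

Base term: filing date + 18 years → 19 December 2000.
Appellate Stay Credit: +493 days → 26 April 2002.
Administrative Delay Adjustment: +860 days → 2 September 2004.
Regulatory Review Extension: 796 days (within the 1246-day cap) → +796 days → 7 November 2006.
Applicant Delay Offset: −29 days → 9 October 2006.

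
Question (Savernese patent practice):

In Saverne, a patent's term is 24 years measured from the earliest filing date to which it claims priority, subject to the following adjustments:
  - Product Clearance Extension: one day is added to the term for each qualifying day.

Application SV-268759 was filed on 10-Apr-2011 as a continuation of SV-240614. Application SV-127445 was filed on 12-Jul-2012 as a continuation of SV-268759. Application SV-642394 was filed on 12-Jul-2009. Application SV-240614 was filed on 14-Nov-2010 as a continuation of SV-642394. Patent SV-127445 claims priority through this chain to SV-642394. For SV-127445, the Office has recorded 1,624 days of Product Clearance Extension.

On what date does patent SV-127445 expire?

Earliest priority filing: 12 July 2009.
Base term: 12 July 2009 + 24 years → 12 July 2033.
Product Clearance Extension: +1624 days → 22 December 2037.

December 22, 2037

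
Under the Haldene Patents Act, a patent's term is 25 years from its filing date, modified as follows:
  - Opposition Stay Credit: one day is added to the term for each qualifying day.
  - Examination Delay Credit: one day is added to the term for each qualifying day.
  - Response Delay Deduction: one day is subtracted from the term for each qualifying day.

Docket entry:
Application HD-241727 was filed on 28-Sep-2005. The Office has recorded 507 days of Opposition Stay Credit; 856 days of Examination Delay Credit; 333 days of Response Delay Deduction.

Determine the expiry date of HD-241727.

July 24, 2033

Base term: filing date + 25 years → 28 September 2030.
Opposition Stay Credit: +507 days → 17 February 2032.
Examination Delay Credit: +856 days → 22 June 2034.
Response Delay Deduction: −333 days → 24 July 2033.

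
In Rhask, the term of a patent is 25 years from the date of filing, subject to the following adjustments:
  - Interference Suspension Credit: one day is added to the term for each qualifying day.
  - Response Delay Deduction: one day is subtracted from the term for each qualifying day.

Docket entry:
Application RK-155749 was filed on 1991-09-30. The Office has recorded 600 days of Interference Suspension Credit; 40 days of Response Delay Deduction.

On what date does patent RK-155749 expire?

Base term: filing date + 25 years → 30 September 2016.
Interference Suspension Credit: +600 days → 23 May 2018.
Response Delay Deduction: −40 days → 13 April 2018.

April 13, 2018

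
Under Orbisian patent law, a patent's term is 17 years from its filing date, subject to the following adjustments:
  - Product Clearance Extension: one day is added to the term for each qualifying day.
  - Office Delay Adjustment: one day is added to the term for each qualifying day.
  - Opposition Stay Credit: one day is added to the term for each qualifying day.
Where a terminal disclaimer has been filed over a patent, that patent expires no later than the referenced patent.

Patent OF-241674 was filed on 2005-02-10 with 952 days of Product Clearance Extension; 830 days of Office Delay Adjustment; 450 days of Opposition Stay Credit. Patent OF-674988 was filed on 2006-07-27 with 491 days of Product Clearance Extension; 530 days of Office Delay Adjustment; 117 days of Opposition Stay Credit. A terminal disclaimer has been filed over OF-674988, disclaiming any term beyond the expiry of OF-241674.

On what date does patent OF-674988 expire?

Natural term of OF-674988:
  Base: filing + 17 years → 27 July 2023.
  Product Clearance Extension: +491 days → 29 November 2024.
  Office Delay Adjustment: +530 days → 13 May 2026.
  Opposition Stay Credit: +117 days → 7 September 2026.
Expiry of referenced patent OF-241674:
  Base: filing + 17 years → 10 February 2022.
  Product Clearance Extension: +952 days → 19 September 2024.
  Office Delay Adjustment: +830 days → 28 December 2026.
  Opposition Stay Credit: +450 days → 22 March 2028.
Terminal disclaimer: OF-674988 expires on the earlier of 7 September 2026 and 22 March 2028.

September 7, 2026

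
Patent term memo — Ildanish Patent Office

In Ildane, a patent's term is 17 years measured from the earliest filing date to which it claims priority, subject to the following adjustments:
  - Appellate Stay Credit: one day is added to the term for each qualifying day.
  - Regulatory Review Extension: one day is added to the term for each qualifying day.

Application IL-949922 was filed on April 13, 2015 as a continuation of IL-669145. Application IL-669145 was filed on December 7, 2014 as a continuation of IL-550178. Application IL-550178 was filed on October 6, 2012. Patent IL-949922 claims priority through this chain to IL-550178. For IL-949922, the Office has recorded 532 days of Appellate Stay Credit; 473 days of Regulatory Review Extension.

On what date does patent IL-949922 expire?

July 7, 2032

Earliest priority filing: 6 October 2012.
Base term: 6 October 2012 + 17 years → 6 October 2029.
Appellate Stay Credit: +532 days → 22 March 2031.
Regulatory Review Extension: +473 days → 7 July 2032.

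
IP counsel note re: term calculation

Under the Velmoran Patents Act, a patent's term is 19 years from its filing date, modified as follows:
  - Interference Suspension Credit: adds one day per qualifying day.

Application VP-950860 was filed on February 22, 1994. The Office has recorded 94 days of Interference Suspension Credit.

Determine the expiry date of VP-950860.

Base term: filing date + 19 years → 22 February 2013.
Interference Suspension Credit: +94 days → 27 May 2013.

2013-05-27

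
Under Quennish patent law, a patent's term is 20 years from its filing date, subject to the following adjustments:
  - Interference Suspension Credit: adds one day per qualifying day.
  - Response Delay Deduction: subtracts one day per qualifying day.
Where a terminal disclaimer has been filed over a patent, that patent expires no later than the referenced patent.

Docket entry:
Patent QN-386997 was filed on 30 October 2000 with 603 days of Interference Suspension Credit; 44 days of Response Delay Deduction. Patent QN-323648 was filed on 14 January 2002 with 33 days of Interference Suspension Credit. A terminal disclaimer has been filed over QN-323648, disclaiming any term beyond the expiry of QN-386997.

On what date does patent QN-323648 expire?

Natural term of QN-323648:
  Base: filing + 20 years → 14 January 2022.
  Interference Suspension Credit: +33 days → 16 February 2022.
Expiry of referenced patent QN-386997:
  Base: filing + 20 years → 30 October 2020.
  Interference Suspension Credit: +603 days → 25 June 2022.
  Response Delay Deduction: −44 days → 12 May 2022.
Terminal disclaimer: QN-323648 expires on the earlier of 16 February 2022 and 12 May 2022.

2022-02-16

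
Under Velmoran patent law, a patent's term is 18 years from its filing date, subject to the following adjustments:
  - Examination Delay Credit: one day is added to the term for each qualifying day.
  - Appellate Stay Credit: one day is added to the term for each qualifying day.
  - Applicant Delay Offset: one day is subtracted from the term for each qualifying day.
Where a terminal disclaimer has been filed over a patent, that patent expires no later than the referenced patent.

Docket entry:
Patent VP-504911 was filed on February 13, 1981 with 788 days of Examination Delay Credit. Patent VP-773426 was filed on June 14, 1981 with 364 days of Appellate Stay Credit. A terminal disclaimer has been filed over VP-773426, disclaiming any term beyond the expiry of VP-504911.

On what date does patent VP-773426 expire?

June 12, 2000

Natural term of VP-773426:
  Base: filing + 18 years → 14 June 1999.
  Appellate Stay Credit: +364 days → 12 June 2000.
Expiry of referenced patent VP-504911:
  Base: filing + 18 years → 13 February 1999.
  Examination Delay Credit: +788 days → 11 April 2001.
Terminal disclaimer: VP-773426 expires on the earlier of 12 June 2000 and 11 April 2001.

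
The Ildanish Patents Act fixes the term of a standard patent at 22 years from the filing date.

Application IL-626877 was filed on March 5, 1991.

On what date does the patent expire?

March 5, 2013

Filing date + 22 years → 5 March 2013.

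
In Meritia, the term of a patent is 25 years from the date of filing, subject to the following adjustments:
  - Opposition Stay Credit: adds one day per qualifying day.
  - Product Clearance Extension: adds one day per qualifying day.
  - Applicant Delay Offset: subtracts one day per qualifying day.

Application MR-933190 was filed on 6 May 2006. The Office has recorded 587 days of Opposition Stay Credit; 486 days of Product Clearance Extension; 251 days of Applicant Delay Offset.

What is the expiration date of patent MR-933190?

Base term: filing date + 25 years → 6 May 2031.
Opposition Stay Credit: +587 days → 13 December 2032.
Product Clearance Extension: +486 days → 13 April 2034.
Applicant Delay Offset: −251 days → 5 August 2033.

2033-08-05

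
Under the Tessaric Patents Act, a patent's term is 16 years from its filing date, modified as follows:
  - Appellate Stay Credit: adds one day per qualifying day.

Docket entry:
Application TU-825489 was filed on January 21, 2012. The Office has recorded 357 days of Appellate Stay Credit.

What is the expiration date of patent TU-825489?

January 12, 2029

Base term: filing date + 16 years → 21 January 2028.
Appellate Stay Credit: +357 days → 12 January 2029.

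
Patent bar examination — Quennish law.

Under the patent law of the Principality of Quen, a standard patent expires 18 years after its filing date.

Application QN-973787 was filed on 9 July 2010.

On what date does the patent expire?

Filing date + 18 years → 9 July 2028.

July 9, 2028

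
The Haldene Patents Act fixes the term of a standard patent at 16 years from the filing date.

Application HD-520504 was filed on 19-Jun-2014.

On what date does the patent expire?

Filing date + 16 years → 19 June 2030.

2030-06-19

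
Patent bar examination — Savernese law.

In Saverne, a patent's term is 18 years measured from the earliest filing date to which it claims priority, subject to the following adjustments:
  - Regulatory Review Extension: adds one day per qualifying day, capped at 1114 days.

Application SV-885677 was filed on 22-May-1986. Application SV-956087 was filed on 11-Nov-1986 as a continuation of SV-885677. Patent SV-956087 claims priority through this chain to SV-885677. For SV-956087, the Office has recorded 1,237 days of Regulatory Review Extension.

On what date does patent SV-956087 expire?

Earliest priority filing: 22 May 1986.
Base term: 22 May 1986 + 18 years → 22 May 2004.
Regulatory Review Extension: 1237 days claimed exceeds the 1114-day cap, so +1114 days → 10 June 2007.

June 10, 2007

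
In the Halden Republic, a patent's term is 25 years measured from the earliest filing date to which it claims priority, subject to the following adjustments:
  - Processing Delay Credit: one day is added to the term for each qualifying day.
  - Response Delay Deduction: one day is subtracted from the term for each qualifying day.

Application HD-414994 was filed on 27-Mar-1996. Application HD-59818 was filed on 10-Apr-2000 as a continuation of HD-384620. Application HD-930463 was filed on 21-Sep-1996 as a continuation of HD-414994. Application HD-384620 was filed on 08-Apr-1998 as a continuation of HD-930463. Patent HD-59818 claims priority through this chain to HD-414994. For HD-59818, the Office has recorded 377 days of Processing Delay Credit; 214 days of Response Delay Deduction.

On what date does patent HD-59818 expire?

September 6, 2021

Earliest priority filing: 27 March 1996.
Base term: 27 March 1996 + 25 years → 27 March 2021.
Processing Delay Credit: +377 days → 8 April 2022.
Response Delay Deduction: −214 days → 6 September 2021.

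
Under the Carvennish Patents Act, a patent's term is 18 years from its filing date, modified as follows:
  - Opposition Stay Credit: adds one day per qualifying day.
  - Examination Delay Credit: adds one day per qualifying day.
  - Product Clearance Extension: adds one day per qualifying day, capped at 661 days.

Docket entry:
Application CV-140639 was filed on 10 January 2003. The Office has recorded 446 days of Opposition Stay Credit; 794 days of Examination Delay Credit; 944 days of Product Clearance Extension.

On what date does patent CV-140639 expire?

March 26, 2026

Base term: filing date + 18 years → 10 January 2021.
Opposition Stay Credit: +446 days → 1 April 2022.
Examination Delay Credit: +794 days → 3 June 2024.
Product Clearance Extension: 944 days claimed exceeds the 661-day cap, so +661 days → 26 March 2026.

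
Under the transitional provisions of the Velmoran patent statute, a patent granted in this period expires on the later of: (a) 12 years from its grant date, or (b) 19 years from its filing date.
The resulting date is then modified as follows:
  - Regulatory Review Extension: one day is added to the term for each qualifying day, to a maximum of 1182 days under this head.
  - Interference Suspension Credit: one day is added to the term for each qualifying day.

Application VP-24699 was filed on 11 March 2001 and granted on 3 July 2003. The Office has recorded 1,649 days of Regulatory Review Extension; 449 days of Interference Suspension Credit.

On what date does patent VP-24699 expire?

(a) grant + 12 years → 3 July 2015.
(b) filing + 19 years → 11 March 2020.
Later of the two: 11 March 2020.
Regulatory Review Extension: 1649 days claimed exceeds the 1182-day cap, so +1182 days → 6 June 2023.
Interference Suspension Credit: +449 days → 28 August 2024.

2024-08-28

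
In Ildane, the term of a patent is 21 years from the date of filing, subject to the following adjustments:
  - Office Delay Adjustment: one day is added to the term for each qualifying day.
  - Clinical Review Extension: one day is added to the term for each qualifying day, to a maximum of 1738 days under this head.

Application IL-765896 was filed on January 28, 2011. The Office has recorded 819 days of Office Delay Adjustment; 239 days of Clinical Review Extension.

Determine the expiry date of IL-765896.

Base term: filing date + 21 years → 28 January 2032.
Office Delay Adjustment: +819 days → 26 April 2034.
Clinical Review Extension: 239 days (within the 1738-day cap) → +239 days → 21 December 2034.

December 21, 2034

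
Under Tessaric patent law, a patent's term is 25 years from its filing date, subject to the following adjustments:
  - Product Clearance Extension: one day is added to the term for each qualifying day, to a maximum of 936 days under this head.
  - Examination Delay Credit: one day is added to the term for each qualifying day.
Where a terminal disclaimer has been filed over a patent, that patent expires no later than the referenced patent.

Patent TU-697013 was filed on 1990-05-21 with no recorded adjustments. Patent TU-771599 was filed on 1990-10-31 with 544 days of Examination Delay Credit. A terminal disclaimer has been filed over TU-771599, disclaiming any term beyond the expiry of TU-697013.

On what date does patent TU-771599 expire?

Natural term of TU-771599:
  Base: filing + 25 years → 31 October 2015.
  Examination Delay Credit: +544 days → 27 April 2017.
Expiry of referenced patent TU-697013:
  Base: filing + 25 years → 21 May 2015.
Terminal disclaimer: TU-771599 expires on the earlier of 27 April 2017 and 21 May 2015.

2015-05-21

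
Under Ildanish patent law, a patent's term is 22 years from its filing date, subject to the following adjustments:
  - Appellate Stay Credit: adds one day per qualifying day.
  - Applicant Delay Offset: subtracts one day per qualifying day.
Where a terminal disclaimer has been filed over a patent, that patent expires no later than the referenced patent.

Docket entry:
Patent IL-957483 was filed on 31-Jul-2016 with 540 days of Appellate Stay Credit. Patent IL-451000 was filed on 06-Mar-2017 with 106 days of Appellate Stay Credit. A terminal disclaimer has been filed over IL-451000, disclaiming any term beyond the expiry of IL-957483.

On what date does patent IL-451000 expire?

2039-06-20

Natural term of IL-451000:
  Base: filing + 22 years → 6 March 2039.
  Appellate Stay Credit: +106 days → 20 June 2039.
Expiry of referenced patent IL-957483:
  Base: filing + 22 years → 31 July 2038.
  Appellate Stay Credit: +540 days → 22 January 2040.
Terminal disclaimer: IL-451000 expires on the earlier of 20 June 2039 and 22 January 2040.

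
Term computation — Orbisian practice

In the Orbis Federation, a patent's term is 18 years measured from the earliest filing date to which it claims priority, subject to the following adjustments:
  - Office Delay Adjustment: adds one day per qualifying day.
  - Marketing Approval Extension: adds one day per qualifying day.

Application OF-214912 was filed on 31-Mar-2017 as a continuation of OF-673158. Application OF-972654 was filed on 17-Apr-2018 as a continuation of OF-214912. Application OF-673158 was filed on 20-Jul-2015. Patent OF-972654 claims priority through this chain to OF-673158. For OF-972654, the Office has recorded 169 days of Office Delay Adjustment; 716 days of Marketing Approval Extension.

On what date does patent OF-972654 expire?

Earliest priority filing: 20 July 2015.
Base term: 20 July 2015 + 18 years → 20 July 2033.
Office Delay Adjustment: +169 days → 5 January 2034.
Marketing Approval Extension: +716 days → 22 December 2035.

December 22, 2035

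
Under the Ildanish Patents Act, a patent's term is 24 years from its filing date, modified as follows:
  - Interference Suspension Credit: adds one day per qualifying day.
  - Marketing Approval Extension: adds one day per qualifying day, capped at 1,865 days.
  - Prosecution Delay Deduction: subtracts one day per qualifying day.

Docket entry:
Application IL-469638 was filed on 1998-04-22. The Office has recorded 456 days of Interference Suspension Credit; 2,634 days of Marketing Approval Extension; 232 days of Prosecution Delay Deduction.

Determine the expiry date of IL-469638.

Base term: filing date + 24 years → 22 April 2022.
Interference Suspension Credit: +456 days → 22 July 2023.
Marketing Approval Extension: 2634 days claimed exceeds the 1865-day cap, so +1865 days → 29 August 2028.
Prosecution Delay Deduction: −232 days → 10 January 2028.

January 10, 2028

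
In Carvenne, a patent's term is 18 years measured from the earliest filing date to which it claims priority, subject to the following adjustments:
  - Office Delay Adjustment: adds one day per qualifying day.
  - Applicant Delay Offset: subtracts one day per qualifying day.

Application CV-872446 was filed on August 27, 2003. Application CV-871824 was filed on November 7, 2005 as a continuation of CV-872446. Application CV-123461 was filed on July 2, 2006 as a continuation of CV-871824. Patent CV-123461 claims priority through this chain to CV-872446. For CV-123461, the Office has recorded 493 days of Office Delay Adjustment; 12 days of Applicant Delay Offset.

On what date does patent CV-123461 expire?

Earliest priority filing: 27 August 2003.
Base term: 27 August 2003 + 18 years → 27 August 2021.
Office Delay Adjustment: +493 days → 2 January 2023.
Applicant Delay Offset: −12 days → 21 December 2022.

December 21, 2022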